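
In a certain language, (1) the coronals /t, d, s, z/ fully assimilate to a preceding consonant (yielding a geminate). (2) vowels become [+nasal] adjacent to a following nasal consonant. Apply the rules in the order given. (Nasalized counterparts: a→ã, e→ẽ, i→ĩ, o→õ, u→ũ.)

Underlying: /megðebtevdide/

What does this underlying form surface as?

Rule 1: /t/ after /b/ → [b] (total assimilation)
Rule 1: /d/ after /v/ → [v] (total assimilation)
After rule 1: megðebbevvide
Rule 2: no segment meets the rule's conditions; no change.

[megðebbevvide]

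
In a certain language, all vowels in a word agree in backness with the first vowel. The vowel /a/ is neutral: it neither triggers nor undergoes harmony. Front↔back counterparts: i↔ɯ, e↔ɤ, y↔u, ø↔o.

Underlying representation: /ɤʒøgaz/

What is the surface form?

[ɤʒogaz]

/ø/ harmonizes with /ɤ/ ([+back]) → [o]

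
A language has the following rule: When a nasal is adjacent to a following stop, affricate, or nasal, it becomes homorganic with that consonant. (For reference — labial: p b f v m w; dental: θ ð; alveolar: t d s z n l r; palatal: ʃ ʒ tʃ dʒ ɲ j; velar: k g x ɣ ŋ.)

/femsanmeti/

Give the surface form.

/n/ before /m/ (labial) → [m]

[femsammeti]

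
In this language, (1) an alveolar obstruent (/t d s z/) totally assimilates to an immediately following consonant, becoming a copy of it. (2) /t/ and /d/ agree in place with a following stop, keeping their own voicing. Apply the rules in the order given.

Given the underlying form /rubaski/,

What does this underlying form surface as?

Rule 1: /s/ before /k/ → [k] (total assimilation)
After rule 1: rubakki
Rule 2: no segment meets the rule's conditions; no change.

[rubakki]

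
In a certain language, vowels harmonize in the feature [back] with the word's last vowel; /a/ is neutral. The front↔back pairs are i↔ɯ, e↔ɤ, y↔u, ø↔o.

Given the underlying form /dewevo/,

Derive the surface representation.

/e/ harmonizes with /o/ ([+back]) → [ɤ]
/e/ harmonizes with /o/ ([+back]) → [ɤ]

[dɤwɤvo]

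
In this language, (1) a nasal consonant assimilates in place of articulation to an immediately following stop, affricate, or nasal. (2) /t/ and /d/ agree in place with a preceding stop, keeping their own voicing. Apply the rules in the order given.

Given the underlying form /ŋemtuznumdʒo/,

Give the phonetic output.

Rule 1: /m/ before /t/ (alveolar) → [n]
Rule 1: /m/ before /dʒ/ (palatal) → [ɲ]
After rule 1: ŋentuznuɲdʒo
Rule 2: no segment meets the rule's conditions; no change.

[ŋentuznuɲdʒo]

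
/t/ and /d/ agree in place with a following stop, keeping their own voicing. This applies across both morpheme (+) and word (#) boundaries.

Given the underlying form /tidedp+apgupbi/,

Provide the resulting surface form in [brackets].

[tidebp+apgupbi]

/d/ before /p/ (labial) → [b]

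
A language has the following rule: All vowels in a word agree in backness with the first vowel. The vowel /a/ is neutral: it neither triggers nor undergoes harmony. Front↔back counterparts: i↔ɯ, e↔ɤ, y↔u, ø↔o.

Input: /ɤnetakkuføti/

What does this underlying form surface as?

/e/ harmonizes with /ɤ/ ([+back]) → [ɤ]
/ø/ harmonizes with /ɤ/ ([+back]) → [o]
/i/ harmonizes with /ɤ/ ([+back]) → [ɯ]

[ɤnɤtakkufotɯ]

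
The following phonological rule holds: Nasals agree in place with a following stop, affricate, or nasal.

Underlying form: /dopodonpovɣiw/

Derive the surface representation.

/n/ before /p/ (labial) → [m]

[dopodompovɣiw]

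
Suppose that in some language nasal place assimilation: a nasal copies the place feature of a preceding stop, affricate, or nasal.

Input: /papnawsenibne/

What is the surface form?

[papmawsenibme]

/n/ after /p/ (labial) → [m]
/n/ after /b/ (labial) → [m]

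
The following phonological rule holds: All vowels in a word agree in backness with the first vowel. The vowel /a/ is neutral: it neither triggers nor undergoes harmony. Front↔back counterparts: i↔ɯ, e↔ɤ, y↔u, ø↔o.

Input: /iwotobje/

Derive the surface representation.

/o/ harmonizes with /i/ ([-back]) → [ø]
/o/ harmonizes with /i/ ([-back]) → [ø]

[iwøtøbje]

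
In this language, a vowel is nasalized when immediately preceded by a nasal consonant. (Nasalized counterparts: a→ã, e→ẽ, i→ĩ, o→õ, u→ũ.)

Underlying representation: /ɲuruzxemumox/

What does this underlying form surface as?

/u/ after nasal /ɲ/ → [ũ]
/u/ after nasal /m/ → [ũ]
/o/ after nasal /m/ → [õ]

[ɲũruzxemũmõx]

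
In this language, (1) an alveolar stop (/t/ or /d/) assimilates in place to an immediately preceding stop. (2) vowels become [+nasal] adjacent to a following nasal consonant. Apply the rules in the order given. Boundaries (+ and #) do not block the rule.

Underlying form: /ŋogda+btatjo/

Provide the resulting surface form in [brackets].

Rule 1: /d/ after /g/ (velar) → [g]
Rule 1: /t/ after /b/ (labial) → [p]
After rule 1: ŋogga+bpatjo
Rule 2: no segment meets the rule's conditions; no change.

[ŋogga+bpatjo]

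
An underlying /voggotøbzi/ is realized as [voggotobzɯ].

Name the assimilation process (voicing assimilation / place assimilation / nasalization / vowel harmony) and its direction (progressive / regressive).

vowel harmony, progressive

/ø/→[o] /i/→[ɯ].
Vowels agree with the first vowel, so the harmony is progressive.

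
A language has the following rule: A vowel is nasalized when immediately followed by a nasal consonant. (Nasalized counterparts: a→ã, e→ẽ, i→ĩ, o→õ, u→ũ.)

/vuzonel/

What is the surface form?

[vuzõnel]

/o/ before nasal /n/ → [õ]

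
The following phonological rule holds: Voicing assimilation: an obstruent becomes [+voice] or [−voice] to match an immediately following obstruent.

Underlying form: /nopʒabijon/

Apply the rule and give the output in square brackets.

[nobʒabijon]

/p/ before /ʒ/ (voiced) → [b]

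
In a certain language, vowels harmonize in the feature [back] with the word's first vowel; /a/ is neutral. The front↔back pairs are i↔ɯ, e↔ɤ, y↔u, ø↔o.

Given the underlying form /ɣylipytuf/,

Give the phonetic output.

[ɣylipytyf]

/u/ harmonizes with /y/ ([-back]) → [y]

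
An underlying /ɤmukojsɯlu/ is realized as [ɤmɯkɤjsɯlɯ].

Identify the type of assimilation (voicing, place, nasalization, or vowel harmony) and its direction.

vowel harmony, progressive

/u/→[ɯ] /o/→[ɤ] /u/→[ɯ].
Vowels agree with the first vowel, so the harmony is progressive.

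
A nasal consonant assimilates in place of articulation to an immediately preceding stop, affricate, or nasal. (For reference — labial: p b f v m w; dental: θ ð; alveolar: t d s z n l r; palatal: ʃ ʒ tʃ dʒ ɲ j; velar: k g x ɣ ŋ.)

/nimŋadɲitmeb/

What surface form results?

/ŋ/ after /m/ (labial) → [m]
/ɲ/ after /d/ (alveolar) → [n]
/m/ after /t/ (alveolar) → [n]

[nimmadnitneb]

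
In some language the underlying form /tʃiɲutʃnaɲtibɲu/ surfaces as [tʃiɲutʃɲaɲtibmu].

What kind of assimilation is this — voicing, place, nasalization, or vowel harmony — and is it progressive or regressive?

place assimilation, progressive

/n/→[ɲ] /ɲ/→[m].
Each target copies a feature from the preceding segment, so the direction is progressive.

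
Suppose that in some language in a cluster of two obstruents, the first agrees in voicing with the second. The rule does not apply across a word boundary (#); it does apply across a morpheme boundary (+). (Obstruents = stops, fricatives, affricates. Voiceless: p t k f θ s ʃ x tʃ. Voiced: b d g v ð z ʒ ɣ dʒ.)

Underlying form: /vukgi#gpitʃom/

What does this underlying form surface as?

[vuggi#kpitʃom]

/k/ before /g/ (voiced) → [g]
/g/ before /p/ (voiceless) → [k]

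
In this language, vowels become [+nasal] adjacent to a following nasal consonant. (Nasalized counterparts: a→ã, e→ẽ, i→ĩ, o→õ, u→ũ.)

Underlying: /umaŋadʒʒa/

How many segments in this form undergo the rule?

/u/ before nasal /m/ → [ũ]
/a/ before nasal /ŋ/ → [ã]
2 segments change.

2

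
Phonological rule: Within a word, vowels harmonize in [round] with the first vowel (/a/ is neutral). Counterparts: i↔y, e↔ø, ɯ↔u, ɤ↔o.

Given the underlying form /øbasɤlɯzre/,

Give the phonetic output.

/ɤ/ harmonizes with /ø/ ([+round]) → [o]
/ɯ/ harmonizes with /ø/ ([+round]) → [u]
/e/ harmonizes with /ø/ ([+round]) → [ø]

[øbasoluzrø]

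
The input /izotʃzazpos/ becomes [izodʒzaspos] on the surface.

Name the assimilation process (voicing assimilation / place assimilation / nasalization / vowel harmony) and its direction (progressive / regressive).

voicing assimilation, regressive

/tʃ/→[dʒ] /z/→[s].
Each target copies a feature from the following segment, so the direction is regressive.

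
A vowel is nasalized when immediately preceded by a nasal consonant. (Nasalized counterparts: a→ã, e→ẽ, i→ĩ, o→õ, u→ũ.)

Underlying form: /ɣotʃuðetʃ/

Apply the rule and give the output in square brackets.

[ɣotʃuðetʃ]

no segment meets the rule's conditions; no change.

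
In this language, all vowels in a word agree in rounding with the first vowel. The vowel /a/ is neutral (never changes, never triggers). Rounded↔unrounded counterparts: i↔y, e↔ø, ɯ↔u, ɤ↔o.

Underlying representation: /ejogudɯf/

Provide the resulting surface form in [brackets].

/o/ harmonizes with /e/ ([-round]) → [ɤ]
/u/ harmonizes with /e/ ([-round]) → [ɯ]

[ejɤgɯdɯf]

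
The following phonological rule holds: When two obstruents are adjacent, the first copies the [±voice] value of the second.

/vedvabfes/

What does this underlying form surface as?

/b/ before /f/ (voiceless) → [p]

[vedvapfes]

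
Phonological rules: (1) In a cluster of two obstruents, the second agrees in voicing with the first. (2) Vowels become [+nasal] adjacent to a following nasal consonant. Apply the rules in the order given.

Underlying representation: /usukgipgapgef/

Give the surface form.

Rule 1: /g/ after /k/ (voiceless) → [k]
Rule 1: /g/ after /p/ (voiceless) → [k]
Rule 1: /g/ after /p/ (voiceless) → [k]
After rule 1: usukkipkapkef
Rule 2: no segment meets the rule's conditions; no change.

[usukkipkapkef]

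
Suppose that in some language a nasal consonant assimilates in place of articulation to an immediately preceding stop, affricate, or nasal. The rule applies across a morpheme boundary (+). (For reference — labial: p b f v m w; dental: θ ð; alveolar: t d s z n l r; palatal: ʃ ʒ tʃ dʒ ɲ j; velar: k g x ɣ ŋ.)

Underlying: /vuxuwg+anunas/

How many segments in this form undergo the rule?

0

No segment meets the rule's conditions.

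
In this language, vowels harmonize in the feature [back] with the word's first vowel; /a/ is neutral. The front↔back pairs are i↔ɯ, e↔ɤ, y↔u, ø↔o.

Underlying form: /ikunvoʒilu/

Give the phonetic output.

/u/ harmonizes with /i/ ([-back]) → [y]
/o/ harmonizes with /i/ ([-back]) → [ø]
/u/ harmonizes with /i/ ([-back]) → [y]

[ikynvøʒily]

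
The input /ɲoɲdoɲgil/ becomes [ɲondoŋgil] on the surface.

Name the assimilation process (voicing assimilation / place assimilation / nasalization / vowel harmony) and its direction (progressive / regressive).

place assimilation, regressive

/ɲ/→[n] /ɲ/→[ŋ].
Each target copies a feature from the following segment, so the direction is regressive.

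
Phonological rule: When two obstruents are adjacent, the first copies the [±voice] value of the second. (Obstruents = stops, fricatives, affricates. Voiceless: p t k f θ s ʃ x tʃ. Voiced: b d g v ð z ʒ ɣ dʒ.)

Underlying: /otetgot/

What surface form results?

[otedgot]

/t/ before /g/ (voiced) → [d]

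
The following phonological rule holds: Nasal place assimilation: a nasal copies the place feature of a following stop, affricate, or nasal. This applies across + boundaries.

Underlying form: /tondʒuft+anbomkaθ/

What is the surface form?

[toɲdʒuft+amboŋkaθ]

/n/ before /dʒ/ (palatal) → [ɲ]
/n/ before /b/ (labial) → [m]
/m/ before /k/ (velar) → [ŋ]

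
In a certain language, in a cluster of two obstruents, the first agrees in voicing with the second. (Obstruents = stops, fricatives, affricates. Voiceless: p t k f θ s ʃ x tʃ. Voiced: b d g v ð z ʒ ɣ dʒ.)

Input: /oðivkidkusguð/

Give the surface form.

[oðifkitkuzguð]

/v/ before /k/ (voiceless) → [f]
/d/ before /k/ (voiceless) → [t]
/s/ before /g/ (voiced) → [z]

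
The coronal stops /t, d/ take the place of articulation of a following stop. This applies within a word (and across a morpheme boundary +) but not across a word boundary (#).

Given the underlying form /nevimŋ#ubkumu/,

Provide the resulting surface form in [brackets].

no segment meets the rule's conditions; no change.

[nevimŋ#ubkumu]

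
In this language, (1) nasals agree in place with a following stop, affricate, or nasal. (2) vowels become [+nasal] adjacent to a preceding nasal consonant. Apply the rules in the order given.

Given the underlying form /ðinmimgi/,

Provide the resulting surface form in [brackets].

[ðimmĩŋgi]

Rule 1: /n/ before /m/ (labial) → [m]
Rule 1: /m/ before /g/ (velar) → [ŋ]
After rule 1: ðimmiŋgi
Rule 2: /i/ after nasal /m/ → [ĩ]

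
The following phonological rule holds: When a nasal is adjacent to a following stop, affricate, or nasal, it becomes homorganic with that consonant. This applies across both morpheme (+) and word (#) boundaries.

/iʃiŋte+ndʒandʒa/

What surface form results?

/ŋ/ before /t/ (alveolar) → [n]
/n/ before /dʒ/ (palatal) → [ɲ]
/n/ before /dʒ/ (palatal) → [ɲ]

[iʃinte+ɲdʒaɲdʒa]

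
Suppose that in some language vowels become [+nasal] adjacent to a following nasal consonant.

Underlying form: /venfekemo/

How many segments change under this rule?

/e/ before nasal /n/ → [ẽ]
/e/ before nasal /m/ → [ẽ]
2 segments change.

2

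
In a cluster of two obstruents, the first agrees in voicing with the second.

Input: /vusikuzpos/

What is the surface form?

/z/ before /p/ (voiceless) → [s]

[vusikuspos]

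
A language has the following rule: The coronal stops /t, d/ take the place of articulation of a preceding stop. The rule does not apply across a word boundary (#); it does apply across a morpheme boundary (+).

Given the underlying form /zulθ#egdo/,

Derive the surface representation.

[zulθ#eggo]

/d/ after /g/ (velar) → [g]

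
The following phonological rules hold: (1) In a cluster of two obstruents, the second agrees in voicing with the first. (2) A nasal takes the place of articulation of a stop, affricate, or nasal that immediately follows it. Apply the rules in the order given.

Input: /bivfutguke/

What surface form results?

Rule 1: /f/ after /v/ (voiced) → [v]
Rule 1: /g/ after /t/ (voiceless) → [k]
After rule 1: bivvutkuke
Rule 2: no segment meets the rule's conditions; no change.

[bivvutkuke]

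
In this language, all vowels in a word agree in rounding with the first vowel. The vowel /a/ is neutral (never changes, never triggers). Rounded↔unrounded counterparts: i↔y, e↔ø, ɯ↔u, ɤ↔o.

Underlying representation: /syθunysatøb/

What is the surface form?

[syθunysatøb]

no segment meets the rule's conditions; no change.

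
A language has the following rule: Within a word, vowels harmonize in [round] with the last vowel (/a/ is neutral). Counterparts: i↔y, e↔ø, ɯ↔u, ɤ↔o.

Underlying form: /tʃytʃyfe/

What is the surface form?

[tʃitʃife]

/y/ harmonizes with /e/ ([-round]) → [i]
/y/ harmonizes with /e/ ([-round]) → [i]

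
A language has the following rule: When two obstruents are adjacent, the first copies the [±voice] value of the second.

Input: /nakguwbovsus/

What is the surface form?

/k/ before /g/ (voiced) → [g]
/v/ before /s/ (voiceless) → [f]

[nagguwbofsus]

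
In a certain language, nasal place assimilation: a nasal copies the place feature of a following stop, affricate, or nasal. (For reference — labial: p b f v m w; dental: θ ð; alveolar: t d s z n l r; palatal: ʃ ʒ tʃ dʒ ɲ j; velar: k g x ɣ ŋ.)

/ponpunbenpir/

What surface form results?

[pompumbempir]

/n/ before /p/ (labial) → [m]
/n/ before /b/ (labial) → [m]
/n/ before /p/ (labial) → [m]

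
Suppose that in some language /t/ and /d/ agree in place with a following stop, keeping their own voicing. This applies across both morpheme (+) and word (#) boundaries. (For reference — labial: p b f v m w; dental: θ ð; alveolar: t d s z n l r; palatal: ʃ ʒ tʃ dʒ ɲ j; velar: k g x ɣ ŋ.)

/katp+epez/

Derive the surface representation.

/t/ before /p/ (labial) → [p]

[kapp+epez]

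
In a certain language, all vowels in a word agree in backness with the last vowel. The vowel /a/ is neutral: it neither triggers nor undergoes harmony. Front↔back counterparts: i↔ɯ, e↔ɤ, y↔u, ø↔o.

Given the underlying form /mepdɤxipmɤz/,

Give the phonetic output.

[mɤpdɤxɯpmɤz]

/e/ harmonizes with /ɤ/ ([+back]) → [ɤ]
/i/ harmonizes with /ɤ/ ([+back]) → [ɯ]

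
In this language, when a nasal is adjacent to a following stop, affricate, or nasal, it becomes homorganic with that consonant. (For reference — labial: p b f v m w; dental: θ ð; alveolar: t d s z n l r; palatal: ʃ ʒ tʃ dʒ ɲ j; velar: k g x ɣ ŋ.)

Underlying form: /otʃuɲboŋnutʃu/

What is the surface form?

[otʃumbonnutʃu]

/ɲ/ before /b/ (labial) → [m]
/ŋ/ before /n/ (alveolar) → [n]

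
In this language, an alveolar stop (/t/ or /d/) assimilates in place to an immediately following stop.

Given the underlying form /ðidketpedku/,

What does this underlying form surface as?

/d/ before /k/ (velar) → [g]
/t/ before /p/ (labial) → [p]
/d/ before /k/ (velar) → [g]

[ðigkeppegku]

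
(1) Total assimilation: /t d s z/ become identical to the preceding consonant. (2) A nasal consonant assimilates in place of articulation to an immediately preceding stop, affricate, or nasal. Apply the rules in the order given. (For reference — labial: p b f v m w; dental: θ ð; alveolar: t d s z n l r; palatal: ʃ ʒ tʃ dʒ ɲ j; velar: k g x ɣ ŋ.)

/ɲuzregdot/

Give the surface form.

[ɲuzreggot]

Rule 1: /d/ after /g/ → [g] (total assimilation)
After rule 1: ɲuzreggot
Rule 2: no segment meets the rule's conditions; no change.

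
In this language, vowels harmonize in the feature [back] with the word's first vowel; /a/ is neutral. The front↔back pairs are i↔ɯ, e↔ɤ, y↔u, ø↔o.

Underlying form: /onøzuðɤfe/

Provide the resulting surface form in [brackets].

[onozuðɤfɤ]

/ø/ harmonizes with /o/ ([+back]) → [o]
/e/ harmonizes with /o/ ([+back]) → [ɤ]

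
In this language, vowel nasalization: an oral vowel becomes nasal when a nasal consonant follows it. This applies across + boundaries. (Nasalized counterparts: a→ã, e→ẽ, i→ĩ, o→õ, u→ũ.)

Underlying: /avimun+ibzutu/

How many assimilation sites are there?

/i/ before nasal /m/ → [ĩ]
/u/ before nasal /n/ → [ũ]
2 segments change.

2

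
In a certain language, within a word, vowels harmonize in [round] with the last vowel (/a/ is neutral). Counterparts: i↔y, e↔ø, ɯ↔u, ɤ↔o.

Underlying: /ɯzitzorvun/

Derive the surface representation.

[uzytzorvun]

/ɯ/ harmonizes with /u/ ([+round]) → [u]
/i/ harmonizes with /u/ ([+round]) → [y]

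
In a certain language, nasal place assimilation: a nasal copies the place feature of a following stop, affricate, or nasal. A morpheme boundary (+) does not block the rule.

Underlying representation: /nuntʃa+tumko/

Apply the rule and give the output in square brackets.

[nuɲtʃa+tuŋko]

/n/ before /tʃ/ (palatal) → [ɲ]
/m/ before /k/ (velar) → [ŋ]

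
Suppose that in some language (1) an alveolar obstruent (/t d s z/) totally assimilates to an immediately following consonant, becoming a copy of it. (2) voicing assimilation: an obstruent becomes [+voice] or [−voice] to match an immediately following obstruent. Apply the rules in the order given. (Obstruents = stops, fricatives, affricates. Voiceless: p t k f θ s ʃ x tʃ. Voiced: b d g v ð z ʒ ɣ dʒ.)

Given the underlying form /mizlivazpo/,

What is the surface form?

[millivappo]

Rule 1: /z/ before /l/ → [l] (total assimilation)
Rule 1: /z/ before /p/ → [p] (total assimilation)
After rule 1: millivappo
Rule 2: no segment meets the rule's conditions; no change.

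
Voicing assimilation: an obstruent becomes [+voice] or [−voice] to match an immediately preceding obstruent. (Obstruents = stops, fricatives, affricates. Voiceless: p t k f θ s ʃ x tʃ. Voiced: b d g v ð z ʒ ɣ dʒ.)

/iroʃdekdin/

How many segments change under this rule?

/d/ after /ʃ/ (voiceless) → [t]
/d/ after /k/ (voiceless) → [t]
2 segments change.

2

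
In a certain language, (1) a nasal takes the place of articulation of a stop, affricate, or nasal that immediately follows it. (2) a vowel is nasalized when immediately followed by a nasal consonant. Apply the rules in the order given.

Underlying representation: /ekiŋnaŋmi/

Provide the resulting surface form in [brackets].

Rule 1: /ŋ/ before /n/ (alveolar) → [n]
Rule 1: /ŋ/ before /m/ (labial) → [m]
After rule 1: ekinnammi
Rule 2: /i/ before nasal /n/ → [ĩ]
Rule 2: /a/ before nasal /m/ → [ã]

[ekĩnnãmmi]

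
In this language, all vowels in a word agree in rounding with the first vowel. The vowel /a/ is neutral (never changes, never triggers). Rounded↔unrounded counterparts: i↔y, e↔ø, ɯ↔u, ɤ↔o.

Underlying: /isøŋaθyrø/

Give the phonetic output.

[iseŋaθire]

/ø/ harmonizes with /i/ ([-round]) → [e]
/y/ harmonizes with /i/ ([-round]) → [i]
/ø/ harmonizes with /i/ ([-round]) → [e]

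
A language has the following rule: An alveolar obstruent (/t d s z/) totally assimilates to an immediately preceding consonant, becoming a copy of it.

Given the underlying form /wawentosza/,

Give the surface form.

[wawennossa]

/t/ after /n/ → [n] (total assimilation)
/z/ after /s/ → [s] (total assimilation)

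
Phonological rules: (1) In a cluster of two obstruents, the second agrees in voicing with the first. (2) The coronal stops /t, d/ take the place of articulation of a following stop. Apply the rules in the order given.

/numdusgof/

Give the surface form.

Rule 1: /g/ after /s/ (voiceless) → [k]
After rule 1: numduskof
Rule 2: no segment meets the rule's conditions; no change.

[numduskof]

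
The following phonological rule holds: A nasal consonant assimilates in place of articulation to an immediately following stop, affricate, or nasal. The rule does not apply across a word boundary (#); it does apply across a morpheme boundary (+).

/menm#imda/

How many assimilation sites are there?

2

/n/ before /m/ (labial) → [m]
/m/ before /d/ (alveolar) → [n]
2 segments change.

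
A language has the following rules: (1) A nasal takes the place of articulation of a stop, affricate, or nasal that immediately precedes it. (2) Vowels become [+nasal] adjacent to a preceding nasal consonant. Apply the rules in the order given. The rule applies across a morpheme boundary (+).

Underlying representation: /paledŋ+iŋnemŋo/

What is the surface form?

[paledn+ĩŋŋẽmmõ]

Rule 1: /ŋ/ after /d/ (alveolar) → [n]
Rule 1: /n/ after /ŋ/ (velar) → [ŋ]
Rule 1: /ŋ/ after /m/ (labial) → [m]
After rule 1: paledn+iŋŋemmo
Rule 2: /i/ after nasal /n/ → [ĩ]
Rule 2: /e/ after nasal /ŋ/ → [ẽ]
Rule 2: /o/ after nasal /m/ → [õ]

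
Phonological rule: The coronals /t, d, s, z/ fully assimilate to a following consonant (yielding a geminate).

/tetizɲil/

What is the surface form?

[tetiɲɲil]

/z/ before /ɲ/ → [ɲ] (total assimilation)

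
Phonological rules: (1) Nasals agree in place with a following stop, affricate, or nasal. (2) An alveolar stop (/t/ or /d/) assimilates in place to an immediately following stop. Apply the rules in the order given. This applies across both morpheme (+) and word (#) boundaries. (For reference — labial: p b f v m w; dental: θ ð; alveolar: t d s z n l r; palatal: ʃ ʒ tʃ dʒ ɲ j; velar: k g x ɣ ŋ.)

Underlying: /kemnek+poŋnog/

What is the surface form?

Rule 1: /m/ before /n/ (alveolar) → [n]
Rule 1: /ŋ/ before /n/ (alveolar) → [n]
After rule 1: kennek+ponnog
Rule 2: no segment meets the rule's conditions; no change.

[kennek+ponnog]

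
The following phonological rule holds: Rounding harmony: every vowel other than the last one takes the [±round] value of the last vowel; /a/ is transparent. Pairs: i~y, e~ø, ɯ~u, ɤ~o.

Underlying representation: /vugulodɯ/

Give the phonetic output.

[vɯgɯlɤdɯ]

/u/ harmonizes with /ɯ/ ([-round]) → [ɯ]
/u/ harmonizes with /ɯ/ ([-round]) → [ɯ]
/o/ harmonizes with /ɯ/ ([-round]) → [ɤ]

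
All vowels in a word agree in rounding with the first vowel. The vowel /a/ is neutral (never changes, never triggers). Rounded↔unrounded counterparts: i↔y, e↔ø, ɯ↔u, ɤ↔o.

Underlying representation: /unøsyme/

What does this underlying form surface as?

[unøsymø]

/e/ harmonizes with /u/ ([+round]) → [ø]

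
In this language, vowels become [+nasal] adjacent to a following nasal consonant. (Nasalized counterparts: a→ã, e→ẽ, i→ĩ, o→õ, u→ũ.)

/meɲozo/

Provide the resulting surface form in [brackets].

/e/ before nasal /ɲ/ → [ẽ]

[mẽɲozo]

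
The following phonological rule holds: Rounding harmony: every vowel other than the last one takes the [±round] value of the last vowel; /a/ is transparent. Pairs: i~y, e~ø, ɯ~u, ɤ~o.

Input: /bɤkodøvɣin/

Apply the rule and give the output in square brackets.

[bɤkɤdevɣin]

/o/ harmonizes with /i/ ([-round]) → [ɤ]
/ø/ harmonizes with /i/ ([-round]) → [e]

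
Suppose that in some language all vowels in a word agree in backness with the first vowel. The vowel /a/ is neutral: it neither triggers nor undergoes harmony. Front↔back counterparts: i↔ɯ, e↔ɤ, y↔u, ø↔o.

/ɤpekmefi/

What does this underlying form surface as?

/e/ harmonizes with /ɤ/ ([+back]) → [ɤ]
/e/ harmonizes with /ɤ/ ([+back]) → [ɤ]
/i/ harmonizes with /ɤ/ ([+back]) → [ɯ]

[ɤpɤkmɤfɯ]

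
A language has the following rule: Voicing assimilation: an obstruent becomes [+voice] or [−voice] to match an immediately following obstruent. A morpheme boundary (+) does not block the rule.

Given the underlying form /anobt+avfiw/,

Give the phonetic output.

[anopt+affiw]

/b/ before /t/ (voiceless) → [p]
/v/ before /f/ (voiceless) → [f]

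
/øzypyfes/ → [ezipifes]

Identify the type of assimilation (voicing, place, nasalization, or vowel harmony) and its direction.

vowel harmony, regressive

/ø/→[e] /y/→[i] /y/→[i].
Vowels agree with the last vowel, so the harmony is regressive.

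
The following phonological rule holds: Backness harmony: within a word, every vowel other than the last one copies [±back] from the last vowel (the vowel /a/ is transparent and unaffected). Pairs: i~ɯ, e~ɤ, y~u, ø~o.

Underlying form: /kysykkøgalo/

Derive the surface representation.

/y/ harmonizes with /o/ ([+back]) → [u]
/y/ harmonizes with /o/ ([+back]) → [u]
/ø/ harmonizes with /o/ ([+back]) → [o]

[kusukkogalo]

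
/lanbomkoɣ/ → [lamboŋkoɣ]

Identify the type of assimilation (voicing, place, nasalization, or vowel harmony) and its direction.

place assimilation, regressive

/n/→[m] /m/→[ŋ].
Each target copies a feature from the following segment, so the direction is regressive.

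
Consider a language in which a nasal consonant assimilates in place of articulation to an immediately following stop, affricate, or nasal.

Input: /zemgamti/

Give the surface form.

/m/ before /g/ (velar) → [ŋ]
/m/ before /t/ (alveolar) → [n]

[zeŋganti]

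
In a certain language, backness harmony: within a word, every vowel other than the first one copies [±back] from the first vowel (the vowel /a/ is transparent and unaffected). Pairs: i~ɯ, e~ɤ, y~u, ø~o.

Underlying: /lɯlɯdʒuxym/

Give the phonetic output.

[lɯlɯdʒuxum]

/y/ harmonizes with /ɯ/ ([+back]) → [u]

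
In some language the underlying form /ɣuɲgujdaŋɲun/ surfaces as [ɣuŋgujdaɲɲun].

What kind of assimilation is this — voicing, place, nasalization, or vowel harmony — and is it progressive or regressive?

place assimilation, regressive

/ɲ/→[ŋ] /ŋ/→[ɲ].
Each target copies a feature from the following segment, so the direction is regressive.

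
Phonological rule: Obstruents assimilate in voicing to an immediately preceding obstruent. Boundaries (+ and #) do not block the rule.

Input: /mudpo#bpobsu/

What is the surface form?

[mudbo#bbobzu]

/p/ after /d/ (voiced) → [b]
/p/ after /b/ (voiced) → [b]
/s/ after /b/ (voiced) → [z]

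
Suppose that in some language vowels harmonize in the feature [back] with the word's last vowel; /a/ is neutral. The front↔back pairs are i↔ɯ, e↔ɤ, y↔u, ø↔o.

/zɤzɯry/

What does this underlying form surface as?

/ɤ/ harmonizes with /y/ ([-back]) → [e]
/ɯ/ harmonizes with /y/ ([-back]) → [i]

[zeziry]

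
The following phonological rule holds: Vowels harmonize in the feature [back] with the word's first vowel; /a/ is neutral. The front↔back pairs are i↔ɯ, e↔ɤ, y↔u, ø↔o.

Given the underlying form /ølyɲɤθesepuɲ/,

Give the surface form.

[ølyɲeθesepyɲ]

/ɤ/ harmonizes with /ø/ ([-back]) → [e]
/u/ harmonizes with /ø/ ([-back]) → [y]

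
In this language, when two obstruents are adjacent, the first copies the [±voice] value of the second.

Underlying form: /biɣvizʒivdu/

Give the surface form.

[biɣvizʒivdu]

no segment meets the rule's conditions; no change.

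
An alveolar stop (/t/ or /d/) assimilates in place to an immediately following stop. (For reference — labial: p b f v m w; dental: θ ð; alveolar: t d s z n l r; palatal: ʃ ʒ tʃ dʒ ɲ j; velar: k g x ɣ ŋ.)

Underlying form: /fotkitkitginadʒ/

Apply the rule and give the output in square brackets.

/t/ before /k/ (velar) → [k]
/t/ before /k/ (velar) → [k]
/t/ before /g/ (velar) → [k]

[fokkikkikginadʒ]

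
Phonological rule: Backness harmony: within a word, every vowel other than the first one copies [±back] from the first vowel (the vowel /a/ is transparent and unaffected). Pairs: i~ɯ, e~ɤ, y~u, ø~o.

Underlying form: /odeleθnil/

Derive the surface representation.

/e/ harmonizes with /o/ ([+back]) → [ɤ]
/e/ harmonizes with /o/ ([+back]) → [ɤ]
/i/ harmonizes with /o/ ([+back]) → [ɯ]

[odɤlɤθnɯl]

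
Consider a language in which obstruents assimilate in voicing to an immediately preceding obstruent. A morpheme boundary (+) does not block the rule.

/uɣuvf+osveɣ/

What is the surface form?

[uɣuvv+osfeɣ]

/f/ after /v/ (voiced) → [v]
/v/ after /s/ (voiceless) → [f]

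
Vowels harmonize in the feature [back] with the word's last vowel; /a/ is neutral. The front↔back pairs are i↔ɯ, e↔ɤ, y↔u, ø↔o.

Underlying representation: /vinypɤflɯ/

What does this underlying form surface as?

[vɯnupɤflɯ]

/i/ harmonizes with /ɯ/ ([+back]) → [ɯ]
/y/ harmonizes with /ɯ/ ([+back]) → [u]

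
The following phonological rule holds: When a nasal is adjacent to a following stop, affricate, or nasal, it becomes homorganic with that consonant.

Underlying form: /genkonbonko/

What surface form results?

[geŋkomboŋko]

/n/ before /k/ (velar) → [ŋ]
/n/ before /b/ (labial) → [m]
/n/ before /k/ (velar) → [ŋ]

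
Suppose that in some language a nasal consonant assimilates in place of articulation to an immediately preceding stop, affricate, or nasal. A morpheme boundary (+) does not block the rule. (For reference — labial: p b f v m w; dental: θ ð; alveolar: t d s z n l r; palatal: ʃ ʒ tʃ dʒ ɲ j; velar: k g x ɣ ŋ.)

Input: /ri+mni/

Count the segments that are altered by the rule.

/n/ after /m/ (labial) → [m]
1 segment changes.

1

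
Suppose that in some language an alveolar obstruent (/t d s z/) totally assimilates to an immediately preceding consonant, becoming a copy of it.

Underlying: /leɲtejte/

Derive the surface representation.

/t/ after /ɲ/ → [ɲ] (total assimilation)
/t/ after /j/ → [j] (total assimilation)

[leɲɲejje]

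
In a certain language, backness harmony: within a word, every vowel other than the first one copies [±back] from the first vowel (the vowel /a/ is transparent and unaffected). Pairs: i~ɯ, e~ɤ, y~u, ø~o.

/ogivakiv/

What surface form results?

[ogɯvakɯv]

/i/ harmonizes with /o/ ([+back]) → [ɯ]
/i/ harmonizes with /o/ ([+back]) → [ɯ]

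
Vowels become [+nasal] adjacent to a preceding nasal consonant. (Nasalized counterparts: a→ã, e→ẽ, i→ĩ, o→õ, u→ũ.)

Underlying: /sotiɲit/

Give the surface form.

/i/ after nasal /ɲ/ → [ĩ]

[sotiɲĩt]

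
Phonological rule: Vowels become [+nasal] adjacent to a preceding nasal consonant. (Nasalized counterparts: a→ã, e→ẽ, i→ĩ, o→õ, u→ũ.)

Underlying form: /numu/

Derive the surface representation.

[nũmũ]

/u/ after nasal /n/ → [ũ]
/u/ after nasal /m/ → [ũ]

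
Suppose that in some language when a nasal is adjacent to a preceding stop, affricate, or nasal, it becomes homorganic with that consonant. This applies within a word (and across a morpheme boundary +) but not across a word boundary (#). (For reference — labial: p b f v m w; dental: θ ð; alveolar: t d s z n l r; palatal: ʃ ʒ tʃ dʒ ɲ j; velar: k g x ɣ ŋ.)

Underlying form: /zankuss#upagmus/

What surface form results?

/m/ after /g/ (velar) → [ŋ]

[zankuss#upagŋus]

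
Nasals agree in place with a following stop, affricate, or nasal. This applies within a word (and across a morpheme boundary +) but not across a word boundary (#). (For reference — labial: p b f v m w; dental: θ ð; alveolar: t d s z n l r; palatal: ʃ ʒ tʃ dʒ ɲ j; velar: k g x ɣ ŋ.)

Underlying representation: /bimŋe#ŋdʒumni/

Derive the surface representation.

/m/ before /ŋ/ (velar) → [ŋ]
/ŋ/ before /dʒ/ (palatal) → [ɲ]
/m/ before /n/ (alveolar) → [n]

[biŋŋe#ɲdʒunni]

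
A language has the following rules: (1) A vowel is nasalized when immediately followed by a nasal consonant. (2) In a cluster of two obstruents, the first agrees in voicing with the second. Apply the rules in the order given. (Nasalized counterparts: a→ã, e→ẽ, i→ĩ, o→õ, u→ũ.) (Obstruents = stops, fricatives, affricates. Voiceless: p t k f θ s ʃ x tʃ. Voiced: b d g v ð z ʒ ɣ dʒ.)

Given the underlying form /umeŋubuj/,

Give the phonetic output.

Rule 1: /u/ before nasal /m/ → [ũ]
Rule 1: /e/ before nasal /ŋ/ → [ẽ]
After rule 1: ũmẽŋubuj
Rule 2: no segment meets the rule's conditions; no change.

[ũmẽŋubuj]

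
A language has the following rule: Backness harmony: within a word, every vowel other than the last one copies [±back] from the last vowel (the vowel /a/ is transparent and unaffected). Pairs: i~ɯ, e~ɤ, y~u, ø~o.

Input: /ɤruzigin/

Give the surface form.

[eryzigin]

/ɤ/ harmonizes with /i/ ([-back]) → [e]
/u/ harmonizes with /i/ ([-back]) → [y]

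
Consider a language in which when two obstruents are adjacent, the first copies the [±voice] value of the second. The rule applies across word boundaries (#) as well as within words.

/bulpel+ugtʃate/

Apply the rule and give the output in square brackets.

[bulpel+uktʃate]

/g/ before /tʃ/ (voiceless) → [k]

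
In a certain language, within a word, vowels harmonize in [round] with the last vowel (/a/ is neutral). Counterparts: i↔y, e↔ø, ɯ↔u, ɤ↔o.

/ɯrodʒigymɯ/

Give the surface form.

[ɯrɤdʒigimɯ]

/o/ harmonizes with /ɯ/ ([-round]) → [ɤ]
/y/ harmonizes with /ɯ/ ([-round]) → [i]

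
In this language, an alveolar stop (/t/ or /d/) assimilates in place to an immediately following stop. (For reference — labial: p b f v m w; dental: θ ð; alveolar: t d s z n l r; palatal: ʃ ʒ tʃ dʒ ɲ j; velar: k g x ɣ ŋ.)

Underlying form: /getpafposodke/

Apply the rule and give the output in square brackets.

/t/ before /p/ (labial) → [p]
/d/ before /k/ (velar) → [g]

[geppafposogke]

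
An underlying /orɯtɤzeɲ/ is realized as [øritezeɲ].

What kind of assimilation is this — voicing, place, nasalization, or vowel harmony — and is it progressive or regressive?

vowel harmony, regressive

/o/→[ø] /ɯ/→[i] /ɤ/→[e].
Vowels agree with the last vowel, so the harmony is regressive.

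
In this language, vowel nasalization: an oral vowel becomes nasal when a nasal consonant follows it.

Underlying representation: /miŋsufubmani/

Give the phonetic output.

/i/ before nasal /ŋ/ → [ĩ]
/a/ before nasal /n/ → [ã]

[mĩŋsufubmãni]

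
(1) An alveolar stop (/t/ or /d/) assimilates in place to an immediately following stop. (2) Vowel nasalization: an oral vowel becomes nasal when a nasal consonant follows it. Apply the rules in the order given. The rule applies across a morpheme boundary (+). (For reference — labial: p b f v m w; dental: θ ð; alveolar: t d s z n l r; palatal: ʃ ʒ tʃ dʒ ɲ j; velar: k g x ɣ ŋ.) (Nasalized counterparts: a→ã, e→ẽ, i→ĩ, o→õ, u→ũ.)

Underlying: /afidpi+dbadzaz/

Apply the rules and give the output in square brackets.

[afibpi+bbadzaz]

Rule 1: /d/ before /p/ (labial) → [b]
Rule 1: /d/ before /b/ (labial) → [b]
After rule 1: afibpi+bbadzaz
Rule 2: no segment meets the rule's conditions; no change.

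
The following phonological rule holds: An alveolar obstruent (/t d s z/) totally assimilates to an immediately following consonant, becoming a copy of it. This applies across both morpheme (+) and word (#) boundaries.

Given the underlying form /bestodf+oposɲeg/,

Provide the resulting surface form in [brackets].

[bettoff+opoɲɲeg]

/s/ before /t/ → [t] (total assimilation)
/d/ before /f/ → [f] (total assimilation)
/s/ before /ɲ/ → [ɲ] (total assimilation)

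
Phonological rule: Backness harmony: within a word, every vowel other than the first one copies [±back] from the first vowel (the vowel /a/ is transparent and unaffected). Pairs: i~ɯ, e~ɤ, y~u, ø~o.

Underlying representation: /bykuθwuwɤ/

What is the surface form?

[bykyθwywe]

/u/ harmonizes with /y/ ([-back]) → [y]
/u/ harmonizes with /y/ ([-back]) → [y]
/ɤ/ harmonizes with /y/ ([-back]) → [e]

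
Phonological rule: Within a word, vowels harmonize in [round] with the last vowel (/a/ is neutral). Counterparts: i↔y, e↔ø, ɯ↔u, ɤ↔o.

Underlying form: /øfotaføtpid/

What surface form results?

/ø/ harmonizes with /i/ ([-round]) → [e]
/o/ harmonizes with /i/ ([-round]) → [ɤ]
/ø/ harmonizes with /i/ ([-round]) → [e]

[efɤtafetpid]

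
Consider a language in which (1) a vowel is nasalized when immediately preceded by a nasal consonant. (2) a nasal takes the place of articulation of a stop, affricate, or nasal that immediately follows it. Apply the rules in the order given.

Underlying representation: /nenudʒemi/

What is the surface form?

Rule 1: /e/ after nasal /n/ → [ẽ]
Rule 1: /u/ after nasal /n/ → [ũ]
Rule 1: /i/ after nasal /m/ → [ĩ]
After rule 1: nẽnũdʒemĩ
Rule 2: no segment meets the rule's conditions; no change.

[nẽnũdʒemĩ]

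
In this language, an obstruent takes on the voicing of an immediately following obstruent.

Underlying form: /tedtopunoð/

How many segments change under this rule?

/d/ before /t/ (voiceless) → [t]
1 segment changes.

1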